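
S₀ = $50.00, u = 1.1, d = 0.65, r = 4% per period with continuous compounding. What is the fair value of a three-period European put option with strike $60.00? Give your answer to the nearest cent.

Risk-neutral probability p = (e^0.04 − 0.65)/(1.1 − 0.65) = 0.3908/0.4500 = 0.8685
Terminal stock prices: S_uuu = 66.55, S_uud = 39.33, S_udd = 23.24, S_ddd = 13.73
Terminal payoffs (K − S): max(-6.55, 0) = 0, max(20.67, 0) = 20.67, max(36.76, 0) = 36.76, max(46.27, 0) = 46.27
Node uu (S = 60.5): V_uu = e^(−0.04)·[0.8685·0.0000 + 0.1315·20.6750] = 2.6128
Node ud (S = 35.75): V_ud = e^(−0.04)·[0.8685·20.6750 + 0.1315·36.7625] = 21.8974
Node dd (S = 21.13): V_dd = e^(−0.04)·[0.8685·36.7625 + 0.1315·46.2687] = 36.5224
Node u (S = 55): V_u = e^(−0.04)·[0.8685·2.6128 + 0.1315·21.8974] = 4.9474
Node d (S = 32.5): V_d = e^(−0.04)·[0.8685·21.8974 + 0.1315·36.5224] = 22.8870
Node 0 (S = 50): V_0 = e^(−0.04)·[0.8685·4.9474 + 0.1315·22.8870] = 7.0205

$7.02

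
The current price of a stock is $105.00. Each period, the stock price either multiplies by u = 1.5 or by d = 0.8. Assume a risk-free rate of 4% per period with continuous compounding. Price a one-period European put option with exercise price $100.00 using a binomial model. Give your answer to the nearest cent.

Risk-neutral probability p = (e^0.04 − 0.8)/(1.5 − 0.8) = 0.2408/0.7000 = 0.3440
Terminal stock prices: S_u = 157.5, S_d = 84
Terminal payoffs (K − S): max(-57.5, 0) = 0, max(16, 0) = 16
Node 0 (S = 105): V_0 = e^(−0.04)·[0.3440·0.0000 + 0.6560·16.0000] = 10.0842

$10.08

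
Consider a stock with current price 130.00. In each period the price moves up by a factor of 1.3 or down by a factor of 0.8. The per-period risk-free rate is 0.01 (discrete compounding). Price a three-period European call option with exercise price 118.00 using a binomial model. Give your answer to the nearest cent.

Risk-neutral probability p = (1 + 0.01 − 0.8)/(1.3 − 0.8) = 0.2100/0.5000 = 0.4200
Terminal stock prices: S_uuu = 285.6, S_uud = 175.8, S_udd = 108.2, S_ddd = 66.56
Terminal payoffs (S − K): max(167.6, 0) = 167.6, max(57.76, 0) = 57.76, max(-9.84, 0) = 0, max(-51.44, 0) = 0
Node uu (S = 219.7): V_uu = 1/1.01·[0.4200·167.6100 + 0.5800·57.7600] = 102.8683
Node ud (S = 135.2): V_ud = 1/1.01·[0.4200·57.7600 + 0.5800·0.0000] = 24.0190
Node dd (S = 83.2): V_dd = 1/1.01·[0.4200·0.0000 + 0.5800·0.0000] = 0.0000
Node u (S = 169): V_u = 1/1.01·[0.4200·102.8683 + 0.5800·24.0190] = 56.5700
Node d (S = 104): V_d = 1/1.01·[0.4200·24.0190 + 0.5800·0.0000] = 9.9881
Node 0 (S = 130): V_0 = 1/1.01·[0.4200·56.5700 + 0.5800·9.9881] = 29.2599

29.26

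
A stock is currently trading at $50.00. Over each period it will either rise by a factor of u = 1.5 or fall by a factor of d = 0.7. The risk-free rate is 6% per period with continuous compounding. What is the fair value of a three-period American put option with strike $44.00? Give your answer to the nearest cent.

Risk-neutral probability p = (e^0.06 − 0.7)/(1.5 − 0.7) = 0.3618/0.8000 = 0.4523
Terminal stock prices: S_uuu = 168.8, S_uud = 78.75, S_udd = 36.75, S_ddd = 17.15
Terminal payoffs (K − S): max(-124.8, 0) = 0, max(-34.75, 0) = 0, max(7.25, 0) = 7.25, max(26.85, 0) = 26.85
Node uu (S = 112.5): continuation = e^(−0.06)·[0.4523·0.0000 + 0.5477·0.0000] = 0.0000; exercise value = 0.0000 ≤ continuation, so V_uu = 0.0000
Node ud (S = 52.5): continuation = e^(−0.06)·[0.4523·0.0000 + 0.5477·7.2500] = 3.7396; exercise value = 0.0000 ≤ continuation, so V_ud = 3.7396
Node dd (S = 24.5): continuation = e^(−0.06)·[0.4523·7.2500 + 0.5477·26.8500] = 16.9376; exercise value = 19.5000 > continuation, so V_dd = 19.5000 (exercise)
Node u (S = 75): continuation = e^(−0.06)·[0.4523·0.0000 + 0.5477·3.7396] = 1.9289; exercise value = 0.0000 ≤ continuation, so V_u = 1.9289
Node d (S = 35): continuation = e^(−0.06)·[0.4523·3.7396 + 0.5477·19.5000] = 11.6512; exercise value = 9.0000 ≤ continuation, so V_d = 11.6512
Node 0 (S = 50): continuation = e^(−0.06)·[0.4523·1.9289 + 0.5477·11.6512] = 6.8314; exercise value = 0.0000 ≤ continuation, so V_0 = 6.8314

$6.83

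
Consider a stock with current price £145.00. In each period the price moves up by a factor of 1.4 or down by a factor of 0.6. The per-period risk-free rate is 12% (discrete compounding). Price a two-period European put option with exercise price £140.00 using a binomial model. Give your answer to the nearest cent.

£15.18

Risk-neutral probability p = (1 + 0.12 − 0.6)/(1.4 − 0.6) = 0.5200/0.8000 = 0.6500
Terminal stock prices: S_uu = 284.2, S_ud = 121.8, S_dd = 52.2
Terminal payoffs (K − S): max(-144.2, 0) = 0, max(18.2, 0) = 18.2, max(87.8, 0) = 87.8
Node u (S = 203): V_u = 1/1.12·[0.6500·0.0000 + 0.3500·18.2000] = 5.6875
Node d (S = 87): V_d = 1/1.12·[0.6500·18.2000 + 0.3500·87.8000] = 38.0000
Node 0 (S = 145): V_0 = 1/1.12·[0.6500·5.6875 + 0.3500·38.0000] = 15.1758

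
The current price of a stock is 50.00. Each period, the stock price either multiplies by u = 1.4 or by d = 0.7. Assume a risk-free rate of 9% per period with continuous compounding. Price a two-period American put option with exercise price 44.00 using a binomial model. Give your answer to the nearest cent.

3.59

Risk-neutral probability p = (e^0.09 − 0.7)/(1.4 − 0.7) = 0.3942/0.7000 = 0.5631
Terminal stock prices: S_uu = 98, S_ud = 49, S_dd = 24.5
Terminal payoffs (K − S): max(-54, 0) = 0, max(-5, 0) = 0, max(19.5, 0) = 19.5
Node u (S = 70): continuation = e^(−0.09)·[0.5631·0.0000 + 0.4369·0.0000] = 0.0000; exercise value = 0.0000 ≤ continuation, so V_u = 0.0000
Node d (S = 35): continuation = e^(−0.09)·[0.5631·0.0000 + 0.4369·19.5000] = 7.7862; exercise value = 9.0000 > continuation, so V_d = 9.0000 (exercise)
Node 0 (S = 50): continuation = e^(−0.09)·[0.5631·0.0000 + 0.4369·9.0000] = 3.5936; exercise value = 0.0000 ≤ continuation, so V_0 = 3.5936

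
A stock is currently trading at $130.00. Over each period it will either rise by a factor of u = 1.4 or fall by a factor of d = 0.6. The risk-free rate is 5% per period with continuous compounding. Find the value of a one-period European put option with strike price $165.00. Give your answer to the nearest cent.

Risk-neutral probability p = (e^0.05 − 0.6)/(1.4 − 0.6) = 0.4513/0.8000 = 0.5641
Terminal stock prices: S_u = 182, S_d = 78
Terminal payoffs (K − S): max(-17, 0) = 0, max(87, 0) = 87
Node 0 (S = 130): V_0 = e^(−0.05)·[0.5641·0.0000 + 0.4359·87.0000] = 36.0747

$36.07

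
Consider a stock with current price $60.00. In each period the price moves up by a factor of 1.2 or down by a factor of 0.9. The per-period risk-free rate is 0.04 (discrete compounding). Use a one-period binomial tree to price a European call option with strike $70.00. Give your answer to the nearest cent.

Risk-neutral probability p = (1 + 0.04 − 0.9)/(1.2 − 0.9) = 0.1400/0.3000 = 0.4667
Terminal stock prices: S_u = 72, S_d = 54
Terminal payoffs (S − K): max(2, 0) = 2, max(-16, 0) = 0
Node 0 (S = 60): V_0 = 1/1.04·[0.4667·2.0000 + 0.5333·0.0000] = 0.8974

$0.90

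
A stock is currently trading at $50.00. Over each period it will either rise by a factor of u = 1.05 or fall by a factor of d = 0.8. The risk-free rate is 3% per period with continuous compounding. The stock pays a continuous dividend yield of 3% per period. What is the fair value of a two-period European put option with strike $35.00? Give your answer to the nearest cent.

$0.11

Per-period risk-free factor R = e^0.03 = 1.0305; dividend-adjusted growth = e^(0.03−0.03) = 1.0000.
Risk-neutral probability p = (1.0000 − 0.8)/(1.05 − 0.8) = 0.2000/0.2500 = 0.8000
Terminal stock prices: S_uu = 55.12, S_ud = 42, S_dd = 32
Terminal payoffs (K − S): max(-20.12, 0) = 0, max(-7, 0) = 0, max(3, 0) = 3
Node u (S = 52.5): V_u = e^(−0.03)·[0.8000·0.0000 + 0.2000·0.0000] = 0.0000
Node d (S = 40): V_d = e^(−0.03)·[0.8000·0.0000 + 0.2000·3.0000] = 0.5823
Node 0 (S = 50): V_0 = e^(−0.03)·[0.8000·0.0000 + 0.2000·0.5823] = 0.1130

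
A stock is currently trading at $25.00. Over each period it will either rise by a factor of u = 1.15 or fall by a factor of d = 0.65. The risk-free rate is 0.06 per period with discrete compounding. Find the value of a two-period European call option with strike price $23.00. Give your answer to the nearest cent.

Risk-neutral probability p = (1 + 0.06 − 0.65)/(1.15 − 0.65) = 0.4100/0.5000 = 0.8200
Terminal stock prices: S_uu = 33.06, S_ud = 18.69, S_dd = 10.56
Terminal payoffs (S − K): max(10.06, 0) = 10.06, max(-4.312, 0) = 0, max(-12.44, 0) = 0
Node u (S = 28.75): V_u = 1/1.06·[0.8200·10.0625 + 0.1800·0.0000] = 7.7842
Node d (S = 16.25): V_d = 1/1.06·[0.8200·0.0000 + 0.1800·0.0000] = 0.0000
Node 0 (S = 25): V_0 = 1/1.06·[0.8200·7.7842 + 0.1800·0.0000] = 6.0217

$6.02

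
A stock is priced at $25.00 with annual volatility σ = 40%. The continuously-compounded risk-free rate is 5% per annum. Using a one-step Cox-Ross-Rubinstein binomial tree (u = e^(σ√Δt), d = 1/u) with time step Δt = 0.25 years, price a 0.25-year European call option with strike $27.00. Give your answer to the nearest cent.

$1.68

CRR parameters: u = e^(σ√Δt) = e^(0.4·√0.25) = 1.2214, d = 1/u = 0.8187
Per-period rate: rΔt = 0.05·0.25 = 0.0125, so R = e^0.0125 = 1.0126
Risk-neutral probability p = (e^0.0125 − 0.8187)/(1.2214 − 0.8187) = 0.1938/0.4027 = 0.4814
Terminal stock prices: S_u = 30.54, S_d = 20.47
Terminal payoffs (S − K): max(3.535, 0) = 3.535, max(-6.532, 0) = 0
Node 0 (S = 25): V_0 = e^(−0.0125)·[0.4814·3.5351 + 0.5186·0.0000] = 1.6807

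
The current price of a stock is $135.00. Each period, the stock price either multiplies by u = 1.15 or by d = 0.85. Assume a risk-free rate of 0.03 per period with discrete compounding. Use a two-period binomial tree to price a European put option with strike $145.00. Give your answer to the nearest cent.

Risk-neutral probability p = (1 + 0.03 − 0.85)/(1.15 − 0.85) = 0.1800/0.3000 = 0.6000
Terminal stock prices: S_uu = 178.5, S_ud = 132, S_dd = 97.54
Terminal payoffs (K − S): max(-33.54, 0) = 0, max(13.04, 0) = 13.04, max(47.46, 0) = 47.46
Node u (S = 155.2): V_u = 1/1.03·[0.6000·0.0000 + 0.4000·13.0375] = 5.0631
Node d (S = 114.8): V_d = 1/1.03·[0.6000·13.0375 + 0.4000·47.4625] = 26.0267
Node 0 (S = 135): V_0 = 1/1.03·[0.6000·5.0631 + 0.4000·26.0267] = 13.0568

$13.06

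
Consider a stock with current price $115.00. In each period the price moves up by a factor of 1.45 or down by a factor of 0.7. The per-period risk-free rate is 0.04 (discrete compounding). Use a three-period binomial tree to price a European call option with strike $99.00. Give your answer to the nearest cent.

$41.89

Risk-neutral probability p = (1 + 0.04 − 0.7)/(1.45 − 0.7) = 0.3400/0.7500 = 0.4533
Terminal stock prices: S_uuu = 350.6, S_uud = 169.3, S_udd = 81.71, S_ddd = 39.44
Terminal payoffs (S − K): max(251.6, 0) = 251.6, max(70.25, 0) = 70.25, max(-17.29, 0) = 0, max(-59.56, 0) = 0
Node uu (S = 241.8): V_uu = 1/1.04·[0.4533·251.5919 + 0.5467·70.2512] = 146.5952
Node ud (S = 116.7): V_ud = 1/1.04·[0.4533·70.2512 + 0.5467·0.0000] = 30.6223
Node dd (S = 56.35): V_dd = 1/1.04·[0.4533·0.0000 + 0.5467·0.0000] = 0.0000
Node u (S = 166.8): V_u = 1/1.04·[0.4533·146.5952 + 0.5467·30.6223] = 79.9968
Node d (S = 80.5): V_d = 1/1.04·[0.4533·30.6223 + 0.5467·0.0000] = 13.3482
Node 0 (S = 115): V_0 = 1/1.04·[0.4533·79.9968 + 0.5467·13.3482] = 41.8868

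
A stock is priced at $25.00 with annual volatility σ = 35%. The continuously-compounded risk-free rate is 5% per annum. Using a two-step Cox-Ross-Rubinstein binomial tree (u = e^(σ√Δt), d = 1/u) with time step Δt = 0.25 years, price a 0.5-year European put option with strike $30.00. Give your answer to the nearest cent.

$5.55

CRR parameters: u = e^(σ√Δt) = e^(0.35·√0.25) = 1.1912, d = 1/u = 0.8395
Per-period rate: rΔt = 0.05·0.25 = 0.0125, so R = e^0.0125 = 1.0126
Risk-neutral probability p = (e^0.0125 − 0.8395)/(1.1912 − 0.8395) = 0.1731/0.3518 = 0.4921
Terminal stock prices: S_uu = 35.48, S_ud = 25, S_dd = 17.62
Terminal payoffs (K − S): max(-5.477, 0) = 0, max(5, 0) = 5, max(12.38, 0) = 12.38
Node u (S = 29.78): V_u = e^(−0.0125)·[0.4921·0.0000 + 0.5079·5.0000] = 2.5079
Node d (S = 20.99): V_d = e^(−0.0125)·[0.4921·5.0000 + 0.5079·12.3828] = 8.6409
Node 0 (S = 25): V_0 = e^(−0.0125)·[0.4921·2.5079 + 0.5079·8.6409] = 5.5529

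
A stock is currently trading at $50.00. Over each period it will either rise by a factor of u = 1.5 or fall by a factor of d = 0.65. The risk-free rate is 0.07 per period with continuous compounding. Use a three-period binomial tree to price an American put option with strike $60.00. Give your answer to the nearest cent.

$15.78

Risk-neutral probability p = (e^0.07 − 0.65)/(1.5 − 0.65) = 0.4225/0.8500 = 0.4971
Terminal stock prices: S_uuu = 168.8, S_uud = 73.12, S_udd = 31.69, S_ddd = 13.73
Terminal payoffs (K − S): max(-108.8, 0) = 0, max(-13.12, 0) = 0, max(28.31, 0) = 28.31, max(46.27, 0) = 46.27
Node uu (S = 112.5): continuation = e^(−0.07)·[0.4971·0.0000 + 0.5029·0.0000] = 0.0000; exercise value = 0.0000 ≤ continuation, so V_uu = 0.0000
Node ud (S = 48.75): continuation = e^(−0.07)·[0.4971·0.0000 + 0.5029·28.3125] = 13.2766; exercise value = 11.2500 ≤ continuation, so V_ud = 13.2766
Node dd (S = 21.13): continuation = e^(−0.07)·[0.4971·28.3125 + 0.5029·46.2687] = 34.8186; exercise value = 38.8750 > continuation, so V_dd = 38.8750 (exercise)
Node u (S = 75): continuation = e^(−0.07)·[0.4971·0.0000 + 0.5029·13.2766] = 6.2258; exercise value = 0.0000 ≤ continuation, so V_u = 6.2258
Node d (S = 32.5): continuation = e^(−0.07)·[0.4971·13.2766 + 0.5029·38.8750] = 24.3829; exercise value = 27.5000 > continuation, so V_d = 27.5000 (exercise)
Node 0 (S = 50): continuation = e^(−0.07)·[0.4971·6.2258 + 0.5029·27.5000] = 15.7810; exercise value = 10.0000 ≤ continuation, so V_0 = 15.7810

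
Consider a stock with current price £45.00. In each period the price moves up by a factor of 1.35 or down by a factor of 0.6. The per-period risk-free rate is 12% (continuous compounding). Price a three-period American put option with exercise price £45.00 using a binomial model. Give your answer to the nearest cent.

Risk-neutral probability p = (e^0.12 − 0.6)/(1.35 − 0.6) = 0.5275/0.7500 = 0.7033
Terminal stock prices: S_uuu = 110.7, S_uud = 49.21, S_udd = 21.87, S_ddd = 9.72
Terminal payoffs (K − S): max(-65.72, 0) = 0, max(-4.208, 0) = 0, max(23.13, 0) = 23.13, max(35.28, 0) = 35.28
Node uu (S = 82.01): continuation = e^(−0.12)·[0.7033·0.0000 + 0.2967·0.0000] = 0.0000; exercise value = 0.0000 ≤ continuation, so V_uu = 0.0000
Node ud (S = 36.45): continuation = e^(−0.12)·[0.7033·0.0000 + 0.2967·23.1300] = 6.0860; exercise value = 8.5500 > continuation, so V_ud = 8.5500 (exercise)
Node dd (S = 16.2): continuation = e^(−0.12)·[0.7033·23.1300 + 0.2967·35.2800] = 23.7114; exercise value = 28.8000 > continuation, so V_dd = 28.8000 (exercise)
Node u (S = 60.75): continuation = e^(−0.12)·[0.7033·0.0000 + 0.2967·8.5500] = 2.2497; exercise value = 0.0000 ≤ continuation, so V_u = 2.2497
Node d (S = 27): continuation = e^(−0.12)·[0.7033·8.5500 + 0.2967·28.8000] = 12.9114; exercise value = 18.0000 > continuation, so V_d = 18.0000 (exercise)
Node 0 (S = 45): continuation = e^(−0.12)·[0.7033·2.2497 + 0.2967·18.0000] = 6.1396; exercise value = 0.0000 ≤ continuation, so V_0 = 6.1396

£6.14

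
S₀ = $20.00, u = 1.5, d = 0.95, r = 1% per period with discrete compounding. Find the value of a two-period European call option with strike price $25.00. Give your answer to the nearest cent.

Risk-neutral probability p = (1 + 0.01 − 0.95)/(1.5 − 0.95) = 0.0600/0.5500 = 0.1091
Terminal stock prices: S_uu = 45, S_ud = 28.5, S_dd = 18.05
Terminal payoffs (S − K): max(20, 0) = 20, max(3.5, 0) = 3.5, max(-6.95, 0) = 0
Node u (S = 30): V_u = 1/1.01·[0.1091·20.0000 + 0.8909·3.5000] = 5.2475
Node d (S = 19): V_d = 1/1.01·[0.1091·3.5000 + 0.8909·0.0000] = 0.3780
Node 0 (S = 20): V_0 = 1/1.01·[0.1091·5.2475 + 0.8909·0.3780] = 0.9003

$0.90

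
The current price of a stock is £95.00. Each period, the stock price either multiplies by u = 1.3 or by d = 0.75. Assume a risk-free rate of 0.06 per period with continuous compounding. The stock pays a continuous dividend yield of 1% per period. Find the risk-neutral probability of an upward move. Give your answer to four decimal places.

p = 0.5478

Per-period risk-free factor R = e^0.06 = 1.0618; dividend-adjusted growth = e^(0.06−0.01) = 1.0513.
Risk-neutral probability p = (1.0513 − 0.75)/(1.3 − 0.75) = 0.3013/0.5500 = 0.5478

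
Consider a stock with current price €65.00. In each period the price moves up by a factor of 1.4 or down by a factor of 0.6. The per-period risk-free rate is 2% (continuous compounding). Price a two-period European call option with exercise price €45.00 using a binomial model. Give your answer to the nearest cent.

€26.44

Risk-neutral probability p = (e^0.02 − 0.6)/(1.4 − 0.6) = 0.4202/0.8000 = 0.5253
Terminal stock prices: S_uu = 127.4, S_ud = 54.6, S_dd = 23.4
Terminal payoffs (S − K): max(82.4, 0) = 82.4, max(9.6, 0) = 9.6, max(-21.6, 0) = 0
Node u (S = 91): V_u = e^(−0.02)·[0.5253·82.4000 + 0.4747·9.6000] = 46.8911
Node d (S = 39): V_d = e^(−0.02)·[0.5253·9.6000 + 0.4747·0.0000] = 4.9426
Node 0 (S = 65): V_0 = e^(−0.02)·[0.5253·46.8911 + 0.4747·4.9426] = 26.4419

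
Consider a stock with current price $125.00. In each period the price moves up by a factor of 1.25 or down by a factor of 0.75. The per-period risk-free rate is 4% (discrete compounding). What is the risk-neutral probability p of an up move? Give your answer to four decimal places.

Risk-neutral probability p = (1 + 0.04 − 0.75)/(1.25 − 0.75) = 0.2900/0.5000 = 0.5800

p = 0.5800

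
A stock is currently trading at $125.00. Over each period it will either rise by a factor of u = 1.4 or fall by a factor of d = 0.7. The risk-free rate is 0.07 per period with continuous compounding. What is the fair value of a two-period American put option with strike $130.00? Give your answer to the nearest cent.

$20.16

Risk-neutral probability p = (e^0.07 − 0.7)/(1.4 − 0.7) = 0.3725/0.7000 = 0.5322
Terminal stock prices: S_uu = 245, S_ud = 122.5, S_dd = 61.25
Terminal payoffs (K − S): max(-115, 0) = 0, max(7.5, 0) = 7.5, max(68.75, 0) = 68.75
Node u (S = 175): continuation = e^(−0.07)·[0.5322·0.0000 + 0.4678·7.5000] = 3.2716; exercise value = 0.0000 ≤ continuation, so V_u = 3.2716
Node d (S = 87.5): continuation = e^(−0.07)·[0.5322·7.5000 + 0.4678·68.7500] = 33.7112; exercise value = 42.5000 > continuation, so V_d = 42.5000 (exercise)
Node 0 (S = 125): continuation = e^(−0.07)·[0.5322·3.2716 + 0.4678·42.5000] = 20.1625; exercise value = 5.0000 ≤ continuation, so V_0 = 20.1625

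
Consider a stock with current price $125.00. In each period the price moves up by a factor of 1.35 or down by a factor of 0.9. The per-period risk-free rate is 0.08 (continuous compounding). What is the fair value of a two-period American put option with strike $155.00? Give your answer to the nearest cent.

$30.00

Risk-neutral probability p = (e^0.08 − 0.9)/(1.35 − 0.9) = 0.1833/0.4500 = 0.4073
Terminal stock prices: S_uu = 227.8, S_ud = 151.9, S_dd = 101.2
Terminal payoffs (K − S): max(-72.81, 0) = 0, max(3.125, 0) = 3.125, max(53.75, 0) = 53.75
Node u (S = 168.8): continuation = e^(−0.08)·[0.4073·0.0000 + 0.5927·3.1250] = 1.7098; exercise value = 0.0000 ≤ continuation, so V_u = 1.7098
Node d (S = 112.5): continuation = e^(−0.08)·[0.4073·3.1250 + 0.5927·53.7500] = 30.5830; exercise value = 42.5000 > continuation, so V_d = 42.5000 (exercise)
Node 0 (S = 125): continuation = e^(−0.08)·[0.4073·1.7098 + 0.5927·42.5000] = 23.8957; exercise value = 30.0000 > continuation, so V_0 = 30.0000 (exercise)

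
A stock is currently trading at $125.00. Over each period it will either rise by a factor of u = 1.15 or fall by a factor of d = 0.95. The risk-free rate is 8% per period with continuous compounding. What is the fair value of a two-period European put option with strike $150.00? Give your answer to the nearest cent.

Risk-neutral probability p = (e^0.08 − 0.95)/(1.15 − 0.95) = 0.1333/0.2000 = 0.6664
Terminal stock prices: S_uu = 165.3, S_ud = 136.6, S_dd = 112.8
Terminal payoffs (K − S): max(-15.31, 0) = 0, max(13.44, 0) = 13.44, max(37.19, 0) = 37.19
Node u (S = 143.8): V_u = e^(−0.08)·[0.6664·0.0000 + 0.3336·13.4375] = 4.1377
Node d (S = 118.8): V_d = e^(−0.08)·[0.6664·13.4375 + 0.3336·37.1875] = 19.7175
Node 0 (S = 125): V_0 = e^(−0.08)·[0.6664·4.1377 + 0.3336·19.7175] = 8.6169

$8.62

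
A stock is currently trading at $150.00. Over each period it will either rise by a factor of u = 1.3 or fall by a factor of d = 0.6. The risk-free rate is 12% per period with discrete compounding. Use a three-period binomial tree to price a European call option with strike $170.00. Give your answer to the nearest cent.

Risk-neutral probability p = (1 + 0.12 − 0.6)/(1.3 − 0.6) = 0.5200/0.7000 = 0.7429
Terminal stock prices: S_uuu = 329.6, S_uud = 152.1, S_udd = 70.2, S_ddd = 32.4
Terminal payoffs (S − K): max(159.6, 0) = 159.6, max(-17.9, 0) = 0, max(-99.8, 0) = 0, max(-137.6, 0) = 0
Node uu (S = 253.5): V_uu = 1/1.12·[0.7429·159.5500 + 0.2571·0.0000] = 105.8240
Node ud (S = 117): V_ud = 1/1.12·[0.7429·0.0000 + 0.2571·0.0000] = 0.0000
Node dd (S = 54): V_dd = 1/1.12·[0.7429·0.0000 + 0.2571·0.0000] = 0.0000
Node u (S = 195): V_u = 1/1.12·[0.7429·105.8240 + 0.2571·0.0000] = 70.1894
Node d (S = 90): V_d = 1/1.12·[0.7429·0.0000 + 0.2571·0.0000] = 0.0000
Node 0 (S = 150): V_0 = 1/1.12·[0.7429·70.1894 + 0.2571·0.0000] = 46.5542

$46.55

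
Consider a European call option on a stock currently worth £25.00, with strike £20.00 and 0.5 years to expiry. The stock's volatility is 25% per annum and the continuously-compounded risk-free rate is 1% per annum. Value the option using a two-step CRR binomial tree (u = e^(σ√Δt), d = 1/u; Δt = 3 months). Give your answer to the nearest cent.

£5.24

CRR parameters: u = e^(σ√Δt) = e^(0.25·√0.25) = 1.1331, d = 1/u = 0.8825
Per-period rate: rΔt = 0.01·0.25 = 0.0025, so R = e^0.0025 = 1.0025
Risk-neutral probability p = (e^0.0025 − 0.8825)/(1.1331 − 0.8825) = 0.1200/0.2507 = 0.4788
Terminal stock prices: S_uu = 32.1, S_ud = 25, S_dd = 19.47
Terminal payoffs (S − K): max(12.1, 0) = 12.1, max(5, 0) = 5, max(-0.53, 0) = 0
Node u (S = 28.33): V_u = e^(−0.0025)·[0.4788·12.1006 + 0.5212·5.0000] = 8.3786
Node d (S = 22.06): V_d = e^(−0.0025)·[0.4788·5.0000 + 0.5212·0.0000] = 2.3879
Node 0 (S = 25): V_0 = e^(−0.0025)·[0.4788·8.3786 + 0.5212·2.3879] = 5.2430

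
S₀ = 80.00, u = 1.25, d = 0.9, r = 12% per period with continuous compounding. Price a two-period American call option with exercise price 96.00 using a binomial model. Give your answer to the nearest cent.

9.64

Risk-neutral probability p = (e^0.12 − 0.9)/(1.25 − 0.9) = 0.2275/0.3500 = 0.6500
Terminal stock prices: S_uu = 125, S_ud = 90, S_dd = 64.8
Terminal payoffs (S − K): max(29, 0) = 29, max(-6, 0) = 0, max(-31.2, 0) = 0
Node u (S = 100): continuation = e^(−0.12)·[0.6500·29.0000 + 0.3500·0.0000] = 16.7182; exercise value = 4.0000 ≤ continuation, so V_u = 16.7182
Node d (S = 72): continuation = e^(−0.12)·[0.6500·0.0000 + 0.3500·0.0000] = 0.0000; exercise value = 0.0000 ≤ continuation, so V_d = 0.0000
Node 0 (S = 80): continuation = e^(−0.12)·[0.6500·16.7182 + 0.3500·0.0000] = 9.6379; exercise value = 0.0000 ≤ continuation, so V_0 = 9.6379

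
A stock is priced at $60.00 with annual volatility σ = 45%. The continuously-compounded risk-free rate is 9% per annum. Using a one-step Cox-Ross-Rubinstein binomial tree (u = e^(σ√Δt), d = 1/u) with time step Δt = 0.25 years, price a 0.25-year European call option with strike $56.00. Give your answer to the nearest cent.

$9.25

CRR parameters: u = e^(σ√Δt) = e^(0.45·√0.25) = 1.2523, d = 1/u = 0.7985
Per-period rate: rΔt = 0.09·0.25 = 0.0225, so R = e^0.0225 = 1.0228
Risk-neutral probability p = (e^0.0225 − 0.7985)/(1.2523 − 0.7985) = 0.2242/0.4538 = 0.4941
Terminal stock prices: S_u = 75.14, S_d = 47.91
Terminal payoffs (S − K): max(19.14, 0) = 19.14, max(-8.089, 0) = 0
Node 0 (S = 60): V_0 = e^(−0.0225)·[0.4941·19.1394 + 0.5059·0.0000] = 9.2469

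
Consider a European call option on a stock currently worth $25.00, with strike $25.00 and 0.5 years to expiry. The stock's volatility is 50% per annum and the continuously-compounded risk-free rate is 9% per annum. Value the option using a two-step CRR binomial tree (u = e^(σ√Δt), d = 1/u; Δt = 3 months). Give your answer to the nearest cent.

CRR parameters: u = e^(σ√Δt) = e^(0.5·√0.25) = 1.2840, d = 1/u = 0.7788
Per-period rate: rΔt = 0.09·0.25 = 0.0225, so R = e^0.0225 = 1.0228
Risk-neutral probability p = (e^0.0225 − 0.7788)/(1.2840 − 0.7788) = 0.2440/0.5052 = 0.4829
Terminal stock prices: S_uu = 41.22, S_ud = 25, S_dd = 15.16
Terminal payoffs (S − K): max(16.22, 0) = 16.22, max(0, 0) = 0, max(-9.837, 0) = 0
Node u (S = 32.1): V_u = e^(−0.0225)·[0.4829·16.2180 + 0.5171·0.0000] = 7.6569
Node d (S = 19.47): V_d = e^(−0.0225)·[0.4829·0.0000 + 0.5171·0.0000] = 0.0000
Node 0 (S = 25): V_0 = e^(−0.0225)·[0.4829·7.6569 + 0.5171·0.0000] = 3.6150

$3.61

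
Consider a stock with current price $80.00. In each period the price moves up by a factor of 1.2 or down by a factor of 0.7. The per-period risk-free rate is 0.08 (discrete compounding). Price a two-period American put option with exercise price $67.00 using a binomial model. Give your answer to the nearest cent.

$2.44

Risk-neutral probability p = (1 + 0.08 − 0.7)/(1.2 − 0.7) = 0.3800/0.5000 = 0.7600
Terminal stock prices: S_uu = 115.2, S_ud = 67.2, S_dd = 39.2
Terminal payoffs (K − S): max(-48.2, 0) = 0, max(-0.2, 0) = 0, max(27.8, 0) = 27.8
Node u (S = 96): continuation = 1/1.08·[0.7600·0.0000 + 0.2400·0.0000] = 0.0000; exercise value = 0.0000 ≤ continuation, so V_u = 0.0000
Node d (S = 56): continuation = 1/1.08·[0.7600·0.0000 + 0.2400·27.8000] = 6.1778; exercise value = 11.0000 > continuation, so V_d = 11.0000 (exercise)
Node 0 (S = 80): continuation = 1/1.08·[0.7600·0.0000 + 0.2400·11.0000] = 2.4444; exercise value = 0.0000 ≤ continuation, so V_0 = 2.4444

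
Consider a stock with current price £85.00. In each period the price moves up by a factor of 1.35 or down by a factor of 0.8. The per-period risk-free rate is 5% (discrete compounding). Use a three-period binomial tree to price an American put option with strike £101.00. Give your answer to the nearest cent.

Risk-neutral probability p = (1 + 0.05 − 0.8)/(1.35 − 0.8) = 0.2500/0.5500 = 0.4545
Terminal stock prices: S_uuu = 209.1, S_uud = 123.9, S_udd = 73.44, S_ddd = 43.52
Terminal payoffs (K − S): max(-108.1, 0) = 0, max(-22.93, 0) = 0, max(27.56, 0) = 27.56, max(57.48, 0) = 57.48
Node uu (S = 154.9): continuation = 1/1.05·[0.4545·0.0000 + 0.5455·0.0000] = 0.0000; exercise value = 0.0000 ≤ continuation, so V_uu = 0.0000
Node ud (S = 91.8): continuation = 1/1.05·[0.4545·0.0000 + 0.5455·27.5600] = 14.3169; exercise value = 9.2000 ≤ continuation, so V_ud = 14.3169
Node dd (S = 54.4): continuation = 1/1.05·[0.4545·27.5600 + 0.5455·57.4800] = 41.7905; exercise value = 46.6000 > continuation, so V_dd = 46.6000 (exercise)
Node u (S = 114.8): continuation = 1/1.05·[0.4545·0.0000 + 0.5455·14.3169] = 7.4373; exercise value = 0.0000 ≤ continuation, so V_u = 7.4373
Node d (S = 68): continuation = 1/1.05·[0.4545·14.3169 + 0.5455·46.6000] = 30.4056; exercise value = 33.0000 > continuation, so V_d = 33.0000 (exercise)
Node 0 (S = 85): continuation = 1/1.05·[0.4545·7.4373 + 0.5455·33.0000] = 20.3625; exercise value = 16.0000 ≤ continuation, so V_0 = 20.3625

£20.36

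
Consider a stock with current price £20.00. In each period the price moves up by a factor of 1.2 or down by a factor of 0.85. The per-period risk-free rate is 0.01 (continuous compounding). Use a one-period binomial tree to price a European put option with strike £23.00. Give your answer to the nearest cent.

£3.22

Risk-neutral probability p = (e^0.01 − 0.85)/(1.2 − 0.85) = 0.1601/0.3500 = 0.4573
Terminal stock prices: S_u = 24, S_d = 17
Terminal payoffs (K − S): max(-1, 0) = 0, max(6, 0) = 6
Node 0 (S = 20): V_0 = e^(−0.01)·[0.4573·0.0000 + 0.5427·6.0000] = 3.2239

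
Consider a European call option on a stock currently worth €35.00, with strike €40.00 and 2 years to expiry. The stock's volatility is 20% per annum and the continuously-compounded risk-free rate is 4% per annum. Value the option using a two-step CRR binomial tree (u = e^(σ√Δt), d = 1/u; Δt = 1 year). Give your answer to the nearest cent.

CRR parameters: u = e^(σ√Δt) = e^(0.2·√1) = 1.2214, d = 1/u = 0.8187
Per-period rate: rΔt = 0.04·1 = 0.04, so R = e^0.04 = 1.0408
Risk-neutral probability p = (e^0.04 − 0.8187)/(1.2214 − 0.8187) = 0.2221/0.4027 = 0.5515
Terminal stock prices: S_uu = 52.21, S_ud = 35, S_dd = 23.46
Terminal payoffs (S − K): max(12.21, 0) = 12.21, max(-5, 0) = 0, max(-16.54, 0) = 0
Node u (S = 42.75): V_u = e^(−0.04)·[0.5515·12.2139 + 0.4485·0.0000] = 6.4720
Node d (S = 28.66): V_d = e^(−0.04)·[0.5515·0.0000 + 0.4485·0.0000] = 0.0000
Node 0 (S = 35): V_0 = e^(−0.04)·[0.5515·6.4720 + 0.4485·0.0000] = 3.4295

€3.43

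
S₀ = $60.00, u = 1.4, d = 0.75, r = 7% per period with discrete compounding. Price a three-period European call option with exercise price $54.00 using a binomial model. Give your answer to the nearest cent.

$21.08

Risk-neutral probability p = (1 + 0.07 − 0.75)/(1.4 − 0.75) = 0.3200/0.6500 = 0.4923
Terminal stock prices: S_uuu = 164.6, S_uud = 88.2, S_udd = 47.25, S_ddd = 25.31
Terminal payoffs (S − K): max(110.6, 0) = 110.6, max(34.2, 0) = 34.2, max(-6.75, 0) = 0, max(-28.69, 0) = 0
Node uu (S = 117.6): V_uu = 1/1.07·[0.4923·110.6400 + 0.5077·34.2000] = 67.1327
Node ud (S = 63): V_ud = 1/1.07·[0.4923·34.2000 + 0.5077·0.0000] = 15.7354
Node dd (S = 33.75): V_dd = 1/1.07·[0.4923·0.0000 + 0.5077·0.0000] = 0.0000
Node u (S = 84): V_u = 1/1.07·[0.4923·67.1327 + 0.5077·15.7354] = 38.3539
Node d (S = 45): V_d = 1/1.07·[0.4923·15.7354 + 0.5077·0.0000] = 7.2399
Node 0 (S = 60): V_0 = 1/1.07·[0.4923·38.3539 + 0.5077·7.2399] = 21.0818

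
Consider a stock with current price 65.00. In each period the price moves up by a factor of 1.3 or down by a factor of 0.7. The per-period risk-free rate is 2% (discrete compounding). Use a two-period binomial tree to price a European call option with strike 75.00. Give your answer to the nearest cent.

9.53

Risk-neutral probability p = (1 + 0.02 − 0.7)/(1.3 − 0.7) = 0.3200/0.6000 = 0.5333
Terminal stock prices: S_uu = 109.9, S_ud = 59.15, S_dd = 31.85
Terminal payoffs (S − K): max(34.85, 0) = 34.85, max(-15.85, 0) = 0, max(-43.15, 0) = 0
Node u (S = 84.5): V_u = 1/1.02·[0.5333·34.8500 + 0.4667·0.0000] = 18.2222
Node d (S = 45.5): V_d = 1/1.02·[0.5333·0.0000 + 0.4667·0.0000] = 0.0000
Node 0 (S = 65): V_0 = 1/1.02·[0.5333·18.2222 + 0.4667·0.0000] = 9.5280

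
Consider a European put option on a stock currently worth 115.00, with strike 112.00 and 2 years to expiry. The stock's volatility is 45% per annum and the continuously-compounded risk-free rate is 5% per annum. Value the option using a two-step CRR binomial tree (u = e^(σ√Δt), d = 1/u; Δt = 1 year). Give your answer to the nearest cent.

18.22

CRR parameters: u = e^(σ√Δt) = e^(0.45·√1) = 1.5683, d = 1/u = 0.6376
Per-period rate: rΔt = 0.05·1 = 0.05, so R = e^0.05 = 1.0513
Risk-neutral probability p = (e^0.05 − 0.6376)/(1.5683 − 0.6376) = 0.4136/0.9307 = 0.4445
Terminal stock prices: S_uu = 282.9, S_ud = 115, S_dd = 46.76
Terminal payoffs (K − S): max(-170.9, 0) = 0, max(-3, 0) = 0, max(65.24, 0) = 65.24
Node u (S = 180.4): V_u = e^(−0.05)·[0.4445·0.0000 + 0.5555·0.0000] = 0.0000
Node d (S = 73.33): V_d = e^(−0.05)·[0.4445·0.0000 + 0.5555·65.2445] = 34.4788
Node 0 (S = 115): V_0 = e^(−0.05)·[0.4445·0.0000 + 0.5555·34.4788] = 18.2205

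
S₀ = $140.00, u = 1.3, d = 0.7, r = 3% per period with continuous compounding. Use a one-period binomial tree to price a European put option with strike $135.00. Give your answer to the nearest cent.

Risk-neutral probability p = (e^0.03 − 0.7)/(1.3 − 0.7) = 0.3305/0.6000 = 0.5508
Terminal stock prices: S_u = 182, S_d = 98
Terminal payoffs (K − S): max(-47, 0) = 0, max(37, 0) = 37
Node 0 (S = 140): V_0 = e^(−0.03)·[0.5508·0.0000 + 0.4492·37.0000] = 16.1307

$16.13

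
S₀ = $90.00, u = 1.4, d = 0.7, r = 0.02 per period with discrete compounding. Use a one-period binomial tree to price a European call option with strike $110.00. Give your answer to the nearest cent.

Risk-neutral probability p = (1 + 0.02 − 0.7)/(1.4 − 0.7) = 0.3200/0.7000 = 0.4571
Terminal stock prices: S_u = 126, S_d = 63
Terminal payoffs (S − K): max(16, 0) = 16, max(-47, 0) = 0
Node 0 (S = 90): V_0 = 1/1.02·[0.4571·16.0000 + 0.5429·0.0000] = 7.1709

$7.17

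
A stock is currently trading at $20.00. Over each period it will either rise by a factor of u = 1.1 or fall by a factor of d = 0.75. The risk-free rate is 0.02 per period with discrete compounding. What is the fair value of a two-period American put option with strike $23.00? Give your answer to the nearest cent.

$3.00

Risk-neutral probability p = (1 + 0.02 − 0.75)/(1.1 − 0.75) = 0.2700/0.3500 = 0.7714
Terminal stock prices: S_uu = 24.2, S_ud = 16.5, S_dd = 11.25
Terminal payoffs (K − S): max(-1.2, 0) = 0, max(6.5, 0) = 6.5, max(11.75, 0) = 11.75
Node u (S = 22): continuation = 1/1.02·[0.7714·0.0000 + 0.2286·6.5000] = 1.4566; exercise value = 1.0000 ≤ continuation, so V_u = 1.4566
Node d (S = 15): continuation = 1/1.02·[0.7714·6.5000 + 0.2286·11.7500] = 7.5490; exercise value = 8.0000 > continuation, so V_d = 8.0000 (exercise)
Node 0 (S = 20): continuation = 1/1.02·[0.7714·1.4566 + 0.2286·8.0000] = 2.8943; exercise value = 3.0000 > continuation, so V_0 = 3.0000 (exercise)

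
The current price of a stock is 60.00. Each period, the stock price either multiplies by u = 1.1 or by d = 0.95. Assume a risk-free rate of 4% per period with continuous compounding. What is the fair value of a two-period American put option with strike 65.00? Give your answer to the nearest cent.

5.00

Risk-neutral probability p = (e^0.04 − 0.95)/(1.1 − 0.95) = 0.0908/0.1500 = 0.6054
Terminal stock prices: S_uu = 72.6, S_ud = 62.7, S_dd = 54.15
Terminal payoffs (K − S): max(-7.6, 0) = 0, max(2.3, 0) = 2.3, max(10.85, 0) = 10.85
Node u (S = 66): continuation = e^(−0.04)·[0.6054·0.0000 + 0.3946·2.3000] = 0.8720; exercise value = 0.0000 ≤ continuation, so V_u = 0.8720
Node d (S = 57): continuation = e^(−0.04)·[0.6054·2.3000 + 0.3946·10.8500] = 5.4513; exercise value = 8.0000 > continuation, so V_d = 8.0000 (exercise)
Node 0 (S = 60): continuation = e^(−0.04)·[0.6054·0.8720 + 0.3946·8.0000] = 3.5402; exercise value = 5.0000 > continuation, so V_0 = 5.0000 (exercise)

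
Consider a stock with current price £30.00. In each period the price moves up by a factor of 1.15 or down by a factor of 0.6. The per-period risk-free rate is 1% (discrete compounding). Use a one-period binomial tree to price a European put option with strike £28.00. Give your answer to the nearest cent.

£2.52

Risk-neutral probability p = (1 + 0.01 − 0.6)/(1.15 − 0.6) = 0.4100/0.5500 = 0.7455
Terminal stock prices: S_u = 34.5, S_d = 18
Terminal payoffs (K − S): max(-6.5, 0) = 0, max(10, 0) = 10
Node 0 (S = 30): V_0 = 1/1.01·[0.7455·0.0000 + 0.2545·10.0000] = 2.5203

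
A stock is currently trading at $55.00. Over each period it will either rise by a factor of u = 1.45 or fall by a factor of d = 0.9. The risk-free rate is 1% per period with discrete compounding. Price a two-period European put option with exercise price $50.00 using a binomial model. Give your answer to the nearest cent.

Risk-neutral probability p = (1 + 0.01 − 0.9)/(1.45 − 0.9) = 0.1100/0.5500 = 0.2000
Terminal stock prices: S_uu = 115.6, S_ud = 71.78, S_dd = 44.55
Terminal payoffs (K − S): max(-65.64, 0) = 0, max(-21.78, 0) = 0, max(5.45, 0) = 5.45
Node u (S = 79.75): V_u = 1/1.01·[0.2000·0.0000 + 0.8000·0.0000] = 0.0000
Node d (S = 49.5): V_d = 1/1.01·[0.2000·0.0000 + 0.8000·5.4500] = 4.3168
Node 0 (S = 55): V_0 = 1/1.01·[0.2000·0.0000 + 0.8000·4.3168] = 3.4193

$3.42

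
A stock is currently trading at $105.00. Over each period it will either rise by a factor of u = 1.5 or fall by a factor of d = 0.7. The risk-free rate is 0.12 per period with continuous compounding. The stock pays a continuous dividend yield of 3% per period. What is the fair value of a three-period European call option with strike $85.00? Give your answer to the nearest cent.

Per-period risk-free factor R = e^0.12 = 1.1275; dividend-adjusted growth = e^(0.12−0.03) = 1.0942.
Risk-neutral probability p = (1.0942 − 0.7)/(1.5 − 0.7) = 0.3942/0.8000 = 0.4927
Terminal stock prices: S_uuu = 354.4, S_uud = 165.4, S_udd = 77.17, S_ddd = 36.01
Terminal payoffs (S − K): max(269.4, 0) = 269.4, max(80.38, 0) = 80.38, max(-7.825, 0) = 0, max(-48.99, 0) = 0
Node uu (S = 236.2): V_uu = e^(−0.12)·[0.4927·269.3750 + 0.5073·80.3750] = 153.8795
Node ud (S = 110.2): V_ud = e^(−0.12)·[0.4927·80.3750 + 0.5073·0.0000] = 35.1240
Node dd (S = 51.45): V_dd = e^(−0.12)·[0.4927·0.0000 + 0.5073·0.0000] = 0.0000
Node u (S = 157.5): V_u = e^(−0.12)·[0.4927·153.8795 + 0.5073·35.1240] = 83.0485
Node d (S = 73.5): V_d = e^(−0.12)·[0.4927·35.1240 + 0.5073·0.0000] = 15.3492
Node 0 (S = 105): V_0 = e^(−0.12)·[0.4927·83.0485 + 0.5073·15.3492] = 43.1983

$43.20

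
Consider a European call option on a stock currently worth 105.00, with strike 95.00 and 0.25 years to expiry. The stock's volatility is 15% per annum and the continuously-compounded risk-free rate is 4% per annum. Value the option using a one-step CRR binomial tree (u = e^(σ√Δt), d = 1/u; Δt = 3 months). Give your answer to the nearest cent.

10.95

CRR parameters: u = e^(σ√Δt) = e^(0.15·√0.25) = 1.0779, d = 1/u = 0.9277
Per-period rate: rΔt = 0.04·0.25 = 0.01, so R = e^0.01 = 1.0101
Risk-neutral probability p = (e^0.01 − 0.9277)/(1.0779 − 0.9277) = 0.0823/0.1501 = 0.5482
Terminal stock prices: S_u = 113.2, S_d = 97.41
Terminal payoffs (S − K): max(18.18, 0) = 18.18, max(2.413, 0) = 2.413
Node 0 (S = 105): V_0 = e^(−0.01)·[0.5482·18.1778 + 0.4518·2.4131] = 10.9453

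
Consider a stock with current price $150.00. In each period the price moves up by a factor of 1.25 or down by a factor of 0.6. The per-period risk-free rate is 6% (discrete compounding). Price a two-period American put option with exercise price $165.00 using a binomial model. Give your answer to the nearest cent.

Risk-neutral probability p = (1 + 0.06 − 0.6)/(1.25 − 0.6) = 0.4600/0.6500 = 0.7077
Terminal stock prices: S_uu = 234.4, S_ud = 112.5, S_dd = 54
Terminal payoffs (K − S): max(-69.38, 0) = 0, max(52.5, 0) = 52.5, max(111, 0) = 111
Node u (S = 187.5): continuation = 1/1.06·[0.7077·0.0000 + 0.2923·52.5000] = 14.4775; exercise value = 0.0000 ≤ continuation, so V_u = 14.4775
Node d (S = 90): continuation = 1/1.06·[0.7077·52.5000 + 0.2923·111.0000] = 65.6604; exercise value = 75.0000 > continuation, so V_d = 75.0000 (exercise)
Node 0 (S = 150): continuation = 1/1.06·[0.7077·14.4775 + 0.2923·75.0000] = 30.3478; exercise value = 15.0000 ≤ continuation, so V_0 = 30.3478

$30.35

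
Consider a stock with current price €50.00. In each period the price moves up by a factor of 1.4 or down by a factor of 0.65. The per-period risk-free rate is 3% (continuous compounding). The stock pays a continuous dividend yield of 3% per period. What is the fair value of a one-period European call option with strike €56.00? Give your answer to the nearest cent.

€6.34

Per-period risk-free factor R = e^0.03 = 1.0305; dividend-adjusted growth = e^(0.03−0.03) = 1.0000.
Risk-neutral probability p = (1.0000 − 0.65)/(1.4 − 0.65) = 0.3500/0.7500 = 0.4667
Terminal stock prices: S_u = 70, S_d = 32.5
Terminal payoffs (S − K): max(14, 0) = 14, max(-23.5, 0) = 0
Node 0 (S = 50): V_0 = e^(−0.03)·[0.4667·14.0000 + 0.5333·0.0000] = 6.3402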